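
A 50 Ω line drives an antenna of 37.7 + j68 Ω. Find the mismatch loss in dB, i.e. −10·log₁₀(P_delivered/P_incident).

Γ = (-12.3 + j68)/(87.7 + j68), |Γ| = 0.623
|Γ|² = 0.388, so P_del/P_inc = 1 − |Γ|² = 0.612
ML = −10·log₁₀(1 − |Γ|²)

mismatch loss ≈ 2.13 dB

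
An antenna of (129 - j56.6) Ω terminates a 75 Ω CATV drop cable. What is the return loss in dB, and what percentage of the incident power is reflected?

RL ≈ 8.65 dB; 13.7% of incident power reflected

Γ = (54 − j56.6)/(204 − j56.6), |Γ| = 0.37
RL = −20·log₁₀(0.37) = 8.65 dB
P_refl/P_inc = |Γ|² = 0.137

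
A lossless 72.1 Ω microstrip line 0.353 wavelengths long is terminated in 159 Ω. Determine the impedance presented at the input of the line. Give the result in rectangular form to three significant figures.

βl = 2π × 0.353 = 127°
tan(βl) = tan(127°) = -1.32
Z_in = Z_0·(Z_L + jZ_0·tanβl)/(Z_0 + jZ_L·tanβl)
     = 72.1·(159 − j95.4)/(72.1 − j210)

Z_in ≈ 46 + j38.7 Ω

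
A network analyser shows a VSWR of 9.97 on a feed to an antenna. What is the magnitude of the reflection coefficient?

|Γ| = (S − 1)/(S + 1) = (9.97 − 1)/(9.97 + 1) = 8.97/11

|Γ| ≈ 0.818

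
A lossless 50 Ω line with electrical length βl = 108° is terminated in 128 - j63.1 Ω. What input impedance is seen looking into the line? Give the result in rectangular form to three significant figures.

tan(βl) = tan(108°) = -3.08
Z_in = Z_0·(Z_L + jZ_0·tanβl)/(Z_0 + jZ_L·tanβl)
     = 50·(128 − j217)/(-144 − j394)

Z_in ≈ 19 + j23.2 Ω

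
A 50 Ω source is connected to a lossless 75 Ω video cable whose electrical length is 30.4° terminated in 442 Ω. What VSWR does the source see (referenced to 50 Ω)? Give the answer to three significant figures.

VSWR ≈ 7.6

tan(βl) = 0.587
Z_in = Z_0·(Z_L + jZ_0·tanβl)/(Z_0 + jZ_L·tanβl) = 45.9 − j115 Ω
Γ_s = (Z_in − Z_s)/(Z_in + Z_s) = (-4.14 − j115)/(95.9 − j115), |Γ_s| = 0.767
VSWR = (1 + |Γ_s|)/(1 − |Γ_s|)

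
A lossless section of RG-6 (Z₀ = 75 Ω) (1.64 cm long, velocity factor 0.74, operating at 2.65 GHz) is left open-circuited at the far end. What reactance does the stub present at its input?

X_in ≈ -26.6 Ω (capacitive)

λ = v/f = 0.74·c / 2.65 GHz = 0.0838 m
βl = 2π·l/λ = 2π × 0.196 = 70.5°
tan(βl) = 2.82
For an open-circuited stub, Z_in = −jZ_0·cot(βl) = −jZ_0/tan(βl)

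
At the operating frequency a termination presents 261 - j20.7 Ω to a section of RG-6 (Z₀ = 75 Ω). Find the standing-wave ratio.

VSWR ≈ 3.5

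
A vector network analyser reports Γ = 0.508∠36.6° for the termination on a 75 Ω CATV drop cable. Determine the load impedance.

Z_L = Z_0·(1 + Γ)/(1 − Γ) = 75·(1.41 + j0.303)/(0.592 − j0.303)

Z_L ≈ 126 + j103 Ω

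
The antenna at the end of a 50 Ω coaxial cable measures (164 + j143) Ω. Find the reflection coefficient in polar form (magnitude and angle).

Γ = (Z_L − Z_0)/(Z_L + Z_0) = (114 + j143)/(214 + j143)
|Γ| = 183/257 = 0.711

Γ ≈ 0.711 ∠ 17.7°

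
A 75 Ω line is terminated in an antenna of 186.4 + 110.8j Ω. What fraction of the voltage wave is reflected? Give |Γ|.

Γ = (Z_L − Z_0)/(Z_L + Z_0) = (111.4 + j110.8)/(261.4 + j110.8)
|Γ| = 157/284

|Γ| ≈ 0.553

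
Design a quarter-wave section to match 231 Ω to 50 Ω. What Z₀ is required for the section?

Z_qwt ≈ 107 Ω

Z_qwt = √(Z_0·R_L) = √(50 × 231) = √11550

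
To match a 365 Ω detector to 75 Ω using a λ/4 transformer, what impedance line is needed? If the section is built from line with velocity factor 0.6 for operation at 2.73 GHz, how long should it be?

Z_qwt ≈ 165 Ω; length ≈ 1.65 cm

Z_qwt = √(Z_0·R_L) = √(75 × 365) = √27380
λ = 0.6·c/f = 0.0659 m, so l = λ/4 = 0.0165 m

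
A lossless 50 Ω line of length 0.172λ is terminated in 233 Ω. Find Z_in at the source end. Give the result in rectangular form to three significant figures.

Z_in ≈ 13.6 − j25.1 Ω

βl = 2π × 0.172 = 61.9°
tan(βl) = tan(61.9°) = 1.87
Z_in = Z_0·(Z_L + jZ_0·tanβl)/(Z_0 + jZ_L·tanβl)
     = 50·(233 + j93.7)/(50 + j437)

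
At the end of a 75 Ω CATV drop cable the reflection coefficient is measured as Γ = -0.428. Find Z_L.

Z_L = Z_0·(1 + Γ)/(1 − Γ) = 75·(0.572)/(1.43)

Z_L ≈ 30 Ω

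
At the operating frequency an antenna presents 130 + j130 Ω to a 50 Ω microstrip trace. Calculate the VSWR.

Γ = (Z_L − Z_0)/(Z_L + Z_0) = (80 + j130)/(180 + j130)
|Γ| = 153/222 = 0.687
VSWR = (1 + |Γ|)/(1 − |Γ|) = 1.69/0.313

VSWR ≈ 5.4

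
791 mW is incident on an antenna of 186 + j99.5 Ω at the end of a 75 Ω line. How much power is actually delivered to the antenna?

P_delivered ≈ 566 mW

|Γ| = |(111 + j99.5)/(261 + j99.5)| = 0.534
|Γ|² = 0.285
P_refl = |Γ|²·P_inc = 225 mW, P_del = (1 − |Γ|²)·P_inc = 566 mW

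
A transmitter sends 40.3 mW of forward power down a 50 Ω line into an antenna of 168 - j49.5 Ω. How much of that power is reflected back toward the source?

|Γ| = |(118 − j49.5)/(218 − j49.5)| = 0.572
|Γ|² = 0.328
P_refl = |Γ|²·P_inc = 13.2 mW, P_del = (1 − |Γ|²)·P_inc = 27.1 mW

P_reflected ≈ 13.2 mW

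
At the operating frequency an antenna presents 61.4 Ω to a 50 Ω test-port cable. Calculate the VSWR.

Γ = (61.4 − 50)/(61.4 + 50) = 0.102
VSWR = (1 + 0.102)/(1 − 0.102)

VSWR ≈ 1.23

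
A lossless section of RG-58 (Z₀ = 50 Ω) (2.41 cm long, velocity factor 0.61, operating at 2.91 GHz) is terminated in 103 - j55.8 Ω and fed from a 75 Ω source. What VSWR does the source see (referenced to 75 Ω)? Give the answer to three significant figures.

λ = v/f = 0.61·c / 2.91 GHz = 0.0629 m
βl = 2π·l/λ = 2π × 0.383 = 138°
tan(βl) = -0.902
Z_in = Z_0·(Z_L + jZ_0·tanβl)/(Z_0 + jZ_L·tanβl) = 54.1 + j55.6 Ω
Γ_s = (Z_in − Z_s)/(Z_in + Z_s) = (-20.9 + j55.6)/(129 + j55.6), |Γ_s| = 0.423
VSWR = (1 + |Γ_s|)/(1 − |Γ_s|)

VSWR ≈ 2.46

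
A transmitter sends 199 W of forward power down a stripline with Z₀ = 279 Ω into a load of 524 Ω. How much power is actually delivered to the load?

Γ = (524 − 279)/(524 + 279) = 0.305
|Γ|² = 0.0931
P_refl = |Γ|²·P_inc = 18.5 W, P_del = (1 − |Γ|²)·P_inc = 180 W

P_delivered ≈ 180 W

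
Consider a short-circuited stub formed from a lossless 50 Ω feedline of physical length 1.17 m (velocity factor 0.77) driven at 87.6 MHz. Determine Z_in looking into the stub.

λ = v/f = 0.77·c / 87.6 MHz = 2.64 m
βl = 2π·l/λ = 2π × 0.444 = 160°
tan(βl) = -0.369
For a short-circuited stub, Z_in = jZ_0·tan(βl)

Z_in ≈ −j18.5 Ω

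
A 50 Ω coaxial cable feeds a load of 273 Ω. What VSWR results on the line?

Γ = (273 − 50)/(273 + 50) = 0.69
VSWR = (1 + 0.69)/(1 − 0.69)

VSWR ≈ 5.46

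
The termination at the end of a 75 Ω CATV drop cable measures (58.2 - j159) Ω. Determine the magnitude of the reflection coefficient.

Γ = (Z_L − Z_0)/(Z_L + Z_0) = (-16.8 − j159)/(133.2 − j159)
|Γ| = 160/207

|Γ| ≈ 0.771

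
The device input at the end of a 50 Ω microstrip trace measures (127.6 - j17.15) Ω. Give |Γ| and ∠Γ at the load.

Γ ≈ 0.445 ∠ -6.95°

Γ = (Z_L − Z_0)/(Z_L + Z_0) = (77.6 − j17.15)/(177.6 − j17.15)
|Γ| = 79.5/178 = 0.445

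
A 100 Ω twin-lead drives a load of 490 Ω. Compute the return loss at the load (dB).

RL ≈ 3.6 dB

Γ = (490 − 100)/(490 + 100) = 0.661
RL = −20·log₁₀|Γ| = −20·log₁₀(0.661)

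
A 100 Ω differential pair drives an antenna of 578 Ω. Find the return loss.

RL ≈ 3.04 dB

Γ = (578 − 100)/(578 + 100) = 0.705
RL = −20·log₁₀|Γ| = −20·log₁₀(0.705)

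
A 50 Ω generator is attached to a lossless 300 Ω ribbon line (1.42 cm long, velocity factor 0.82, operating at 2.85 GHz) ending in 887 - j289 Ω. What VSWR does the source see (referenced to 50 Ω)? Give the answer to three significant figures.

λ = v/f = 0.82·c / 2.85 GHz = 0.0863 m
βl = 2π·l/λ = 2π × 0.165 = 59.2°
tan(βl) = 1.68
Z_in = Z_0·(Z_L + jZ_0·tanβl)/(Z_0 + jZ_L·tanβl) = 108 − j122 Ω
Γ_s = (Z_in − Z_s)/(Z_in + Z_s) = (57.6 − j122)/(158 − j122), |Γ_s| = 0.677
VSWR = (1 + |Γ_s|)/(1 − |Γ_s|)

VSWR ≈ 5.19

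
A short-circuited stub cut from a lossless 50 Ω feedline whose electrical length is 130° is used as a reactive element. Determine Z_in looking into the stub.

Z_in ≈ −j59.6 Ω

tan(βl) = -1.19
For a short-circuited stub, Z_in = jZ_0·tan(βl)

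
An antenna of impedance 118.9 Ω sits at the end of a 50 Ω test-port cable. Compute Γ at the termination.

Γ = 0.408

Γ = (Z_L − Z_0)/(Z_L + Z_0) = (118.9 − 50)/(118.9 + 50) = 68.9/168.9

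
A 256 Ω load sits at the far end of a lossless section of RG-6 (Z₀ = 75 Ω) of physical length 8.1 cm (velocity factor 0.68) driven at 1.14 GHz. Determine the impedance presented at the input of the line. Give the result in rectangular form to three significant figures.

Z_in ≈ 134 + j117 Ω

λ = v/f = 0.68·c / 1.14 GHz = 0.179 m
βl = 2π·l/λ = 2π × 0.453 = 163°
tan(βl) = tan(163°) = -0.307
Z_in = Z_0·(Z_L + jZ_0·tanβl)/(Z_0 + jZ_L·tanβl)
     = 75·(256 − j23)/(75 − j78.5)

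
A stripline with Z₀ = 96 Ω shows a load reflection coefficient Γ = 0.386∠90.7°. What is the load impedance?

Z_L = Z_0·(1 + Γ)/(1 − Γ) = 96·(0.995 + j0.386)/(1 − j0.386)

Z_L ≈ 70.5 + j64 Ω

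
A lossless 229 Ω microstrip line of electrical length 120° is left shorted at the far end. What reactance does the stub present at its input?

X_in ≈ -397 Ω (capacitive)

tan(βl) = -1.73
For a shorted stub, Z_in = jZ_0·tan(βl)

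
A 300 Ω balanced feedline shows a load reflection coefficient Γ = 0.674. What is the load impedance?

Z_L = Z_0·(1 + Γ)/(1 − Γ) = 300·(1.67)/(0.326)

Z_L ≈ 1540 Ω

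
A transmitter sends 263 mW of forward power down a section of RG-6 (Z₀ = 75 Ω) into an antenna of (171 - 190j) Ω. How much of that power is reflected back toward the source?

P_reflected ≈ 123 mW

|Γ| = |(96 − j190)/(246 − j190)| = 0.685
|Γ|² = 0.469
P_refl = |Γ|²·P_inc = 123 mW, P_del = (1 − |Γ|²)·P_inc = 140 mW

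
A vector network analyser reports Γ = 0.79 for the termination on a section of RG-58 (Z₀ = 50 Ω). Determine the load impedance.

Z_L ≈ 426 Ω

Z_L = Z_0·(1 + Γ)/(1 − Γ) = 50·(1.79)/(0.21)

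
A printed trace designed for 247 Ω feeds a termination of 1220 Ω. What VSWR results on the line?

Γ = (1220 − 247)/(1220 + 247) = 0.663
VSWR = (1 + 0.663)/(1 − 0.663)

VSWR ≈ 4.94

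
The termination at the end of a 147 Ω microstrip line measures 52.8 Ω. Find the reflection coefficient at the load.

Γ = (Z_L − Z_0)/(Z_L + Z_0) = (52.8 − 147)/(52.8 + 147) = -94.2/199.8

Γ = -0.471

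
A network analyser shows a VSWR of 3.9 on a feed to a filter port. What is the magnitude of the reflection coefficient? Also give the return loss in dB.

|Γ| = (S − 1)/(S + 1) = (3.9 − 1)/(3.9 + 1) = 2.9/4.9
RL = −20·log₁₀|Γ| = −20·log₁₀(0.592)

|Γ| ≈ 0.592; return loss ≈ 4.56 dB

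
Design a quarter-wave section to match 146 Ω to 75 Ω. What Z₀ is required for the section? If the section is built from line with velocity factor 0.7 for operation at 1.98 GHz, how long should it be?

Z_qwt ≈ 105 Ω; length ≈ 2.65 cm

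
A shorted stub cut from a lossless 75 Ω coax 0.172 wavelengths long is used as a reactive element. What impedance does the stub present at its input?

Z_in ≈ +j141 Ω

βl = 2π × 0.172 = 61.9°
tan(βl) = 1.87
For a shorted stub, Z_in = jZ_0·tan(βl)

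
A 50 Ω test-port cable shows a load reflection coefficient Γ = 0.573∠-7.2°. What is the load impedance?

Z_L ≈ 175 − j37.5 Ω

Z_L = Z_0·(1 + Γ)/(1 − Γ) = 50·(1.57 − j0.0718)/(0.432 + j0.0718)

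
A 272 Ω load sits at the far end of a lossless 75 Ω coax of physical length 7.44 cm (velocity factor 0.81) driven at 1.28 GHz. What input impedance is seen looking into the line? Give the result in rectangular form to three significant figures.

Z_in ≈ 46.9 + j76.9 Ω

λ = v/f = 0.81·c / 1.28 GHz = 0.19 m
βl = 2π·l/λ = 2π × 0.392 = 141°
tan(βl) = tan(141°) = -0.807
Z_in = Z_0·(Z_L + jZ_0·tanβl)/(Z_0 + jZ_L·tanβl)
     = 75·(272 − j60.6)/(75 − j220)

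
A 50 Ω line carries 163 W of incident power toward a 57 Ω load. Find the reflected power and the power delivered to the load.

Γ = (57 − 50)/(57 + 50) = 0.0654
|Γ|² = 0.00428
P_refl = |Γ|²·P_inc = 0.698 W, P_del = (1 − |Γ|²)·P_inc = 162 W

P_reflected ≈ 0.698 W; P_delivered ≈ 162 W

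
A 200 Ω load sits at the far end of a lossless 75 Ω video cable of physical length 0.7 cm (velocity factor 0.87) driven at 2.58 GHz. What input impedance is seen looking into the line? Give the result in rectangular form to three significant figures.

λ = v/f = 0.87·c / 2.58 GHz = 0.101 m
βl = 2π·l/λ = 2π × 0.0692 = 24.9°
tan(βl) = tan(24.9°) = 0.464
Z_in = Z_0·(Z_L + jZ_0·tanβl)/(Z_0 + jZ_L·tanβl)
     = 75·(200 + j34.8)/(75 + j92.9)

Z_in ≈ 96 − j84 Ω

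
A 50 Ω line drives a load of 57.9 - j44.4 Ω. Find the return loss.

RL ≈ 8.26 dB

Γ = (7.9 − j44.4)/(107.9 − j44.4), |Γ| = 0.387
RL = −20·log₁₀|Γ| = −20·log₁₀(0.387)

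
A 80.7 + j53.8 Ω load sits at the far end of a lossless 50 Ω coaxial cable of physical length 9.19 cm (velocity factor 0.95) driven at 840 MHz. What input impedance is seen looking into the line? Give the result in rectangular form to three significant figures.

λ = v/f = 0.95·c / 840 MHz = 0.339 m
βl = 2π·l/λ = 2π × 0.271 = 97.5°
tan(βl) = tan(97.5°) = -7.58
Z_in = Z_0·(Z_L + jZ_0·tanβl)/(Z_0 + jZ_L·tanβl)
     = 50·(80.7 − j325)/(458 − j612)

Z_in ≈ 20.2 − j8.53 Ω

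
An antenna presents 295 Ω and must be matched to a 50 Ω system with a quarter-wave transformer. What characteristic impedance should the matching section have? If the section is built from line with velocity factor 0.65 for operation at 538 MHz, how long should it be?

Z_qwt ≈ 121 Ω; length ≈ 9.06 cm

Z_qwt = √(Z_0·R_L) = √(50 × 295) = √14750
λ = 0.65·c/f = 0.362 m, so l = λ/4 = 0.0906 m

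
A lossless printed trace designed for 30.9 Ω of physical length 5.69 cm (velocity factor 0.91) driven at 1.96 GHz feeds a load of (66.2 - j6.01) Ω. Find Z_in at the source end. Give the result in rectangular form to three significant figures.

Z_in ≈ 34.9 + j25.7 Ω

λ = v/f = 0.91·c / 1.96 GHz = 0.139 m
βl = 2π·l/λ = 2π × 0.409 = 147°
tan(βl) = tan(147°) = -0.648
Z_in = Z_0·(Z_L + jZ_0·tanβl)/(Z_0 + jZ_L·tanβl)
     = 30.9·(66.2 − j26)/(27 − j42.9)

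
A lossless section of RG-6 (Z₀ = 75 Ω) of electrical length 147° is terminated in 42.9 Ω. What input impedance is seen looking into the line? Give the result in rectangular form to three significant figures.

Z_in ≈ 53.6 − j28.8 Ω

tan(βl) = tan(147°) = -0.649
Z_in = Z_0·(Z_L + jZ_0·tanβl)/(Z_0 + jZ_L·tanβl)
     = 75·(42.9 − j48.7)/(75 − j27.9)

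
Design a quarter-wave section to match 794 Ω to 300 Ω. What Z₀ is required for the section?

Z_qwt = √(Z_0·R_L) = √(300 × 794) = √238200

Z_qwt ≈ 488 Ω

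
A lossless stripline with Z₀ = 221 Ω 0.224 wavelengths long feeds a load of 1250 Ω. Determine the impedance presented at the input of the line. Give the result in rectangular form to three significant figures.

βl = 2π × 0.224 = 80.6°
tan(βl) = tan(80.6°) = 6.07
Z_in = Z_0·(Z_L + jZ_0·tanβl)/(Z_0 + jZ_L·tanβl)
     = 221·(1250 + j1340)/(221 + j7580)

Z_in ≈ 40.1 − j35.3 Ω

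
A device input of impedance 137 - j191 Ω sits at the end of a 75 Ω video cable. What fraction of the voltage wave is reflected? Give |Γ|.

Γ = (Z_L − Z_0)/(Z_L + Z_0) = (62 − j191)/(212 − j191)
|Γ| = 201/285

|Γ| ≈ 0.704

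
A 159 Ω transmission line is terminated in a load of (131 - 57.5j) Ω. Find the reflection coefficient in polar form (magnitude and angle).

Γ ≈ 0.216 ∠ -105°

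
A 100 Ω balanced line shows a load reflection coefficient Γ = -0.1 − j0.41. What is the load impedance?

Z_L ≈ 59.6 − j59.5 Ω

Z_L = Z_0·(1 + Γ)/(1 − Γ) = 100·(0.9 − j0.41)/(1.1 + j0.41)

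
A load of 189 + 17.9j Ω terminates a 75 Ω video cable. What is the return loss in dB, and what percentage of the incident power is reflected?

Γ = (114 + j17.9)/(264 + j17.9), |Γ| = 0.436
RL = −20·log₁₀(0.436) = 7.21 dB
P_refl/P_inc = |Γ|² = 0.19

RL ≈ 7.21 dB; 19% of incident power reflected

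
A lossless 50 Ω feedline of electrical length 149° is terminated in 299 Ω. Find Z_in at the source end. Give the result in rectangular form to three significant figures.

tan(βl) = tan(149°) = -0.601
Z_in = Z_0·(Z_L + jZ_0·tanβl)/(Z_0 + jZ_L·tanβl)
     = 50·(299 − j30)/(50 − j180)

Z_in ≈ 29.3 + j75.1 Ω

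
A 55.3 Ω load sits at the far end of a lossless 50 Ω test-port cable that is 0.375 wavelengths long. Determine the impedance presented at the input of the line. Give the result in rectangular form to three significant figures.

Z_in ≈ 49.7 + j5.02 Ω

βl = 2π × 0.375 = 135°
tan(βl) = tan(135°) = -1
Z_in = Z_0·(Z_L + jZ_0·tanβl)/(Z_0 + jZ_L·tanβl)
     = 50·(55.3 − j50)/(50 − j55.3)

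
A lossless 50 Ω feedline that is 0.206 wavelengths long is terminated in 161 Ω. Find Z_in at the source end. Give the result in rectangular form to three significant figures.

βl = 2π × 0.206 = 74.2°
tan(βl) = tan(74.2°) = 3.52
Z_in = Z_0·(Z_L + jZ_0·tanβl)/(Z_0 + jZ_L·tanβl)
     = 50·(161 + j176)/(50 + j567)

Z_in ≈ 16.6 − j12.7 Ω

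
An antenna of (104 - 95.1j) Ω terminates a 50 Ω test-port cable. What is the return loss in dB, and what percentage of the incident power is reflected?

RL ≈ 4.38 dB; 36.5% of incident power reflected

Γ = (54 − j95.1)/(154 − j95.1), |Γ| = 0.604
RL = −20·log₁₀(0.604) = 4.38 dB
P_refl/P_inc = |Γ|² = 0.365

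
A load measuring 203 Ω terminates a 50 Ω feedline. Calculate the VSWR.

Γ = (203 − 50)/(203 + 50) = 0.605
VSWR = (1 + 0.605)/(1 − 0.605)

VSWR ≈ 4.06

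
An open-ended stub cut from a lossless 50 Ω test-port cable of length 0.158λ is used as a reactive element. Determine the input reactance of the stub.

X_in ≈ -32.6 Ω (capacitive)

βl = 2π × 0.158 = 56.9°
tan(βl) = 1.53
For an open-ended stub, Z_in = −jZ_0·cot(βl) = −jZ_0/tan(βl)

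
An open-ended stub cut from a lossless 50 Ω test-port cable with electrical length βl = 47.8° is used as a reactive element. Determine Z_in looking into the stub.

tan(βl) = 1.1
For an open-ended stub, Z_in = −jZ_0·cot(βl) = −jZ_0/tan(βl)

Z_in ≈ −j45.3 Ω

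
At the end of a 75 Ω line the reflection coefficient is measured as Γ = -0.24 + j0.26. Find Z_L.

Z_L = Z_0·(1 + Γ)/(1 − Γ) = 75·(0.76 + j0.26)/(1.24 − j0.26)

Z_L ≈ 40.9 + j24.3 Ω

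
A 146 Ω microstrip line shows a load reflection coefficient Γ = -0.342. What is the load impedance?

Z_L = Z_0·(1 + Γ)/(1 − Γ) = 146·(0.658)/(1.34)

Z_L ≈ 71.6 Ω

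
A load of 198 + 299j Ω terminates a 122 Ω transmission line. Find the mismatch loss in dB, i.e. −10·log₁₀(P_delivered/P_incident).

mismatch loss ≈ 2.98 dB

Γ = (76 + j299)/(320 + j299), |Γ| = 0.704
|Γ|² = 0.496, so P_del/P_inc = 1 − |Γ|² = 0.504
ML = −10·log₁₀(1 − |Γ|²)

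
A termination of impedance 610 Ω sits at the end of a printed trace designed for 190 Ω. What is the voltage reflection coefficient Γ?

Γ = (Z_L − Z_0)/(Z_L + Z_0) = (610 − 190)/(610 + 190) = 420/800

Γ = 0.525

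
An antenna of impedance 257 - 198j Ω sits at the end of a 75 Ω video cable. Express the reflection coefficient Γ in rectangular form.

Γ = (Z_L − Z_0)/(Z_L + Z_0) = (182 − j198)/(332 − j198)

Γ ≈ 0.667 − j0.199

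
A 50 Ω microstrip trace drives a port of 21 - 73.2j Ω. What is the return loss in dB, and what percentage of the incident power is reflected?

Γ = (-29 − j73.2)/(71 − j73.2), |Γ| = 0.772
RL = −20·log₁₀(0.772) = 2.25 dB
P_refl/P_inc = |Γ|² = 0.596

RL ≈ 2.25 dB; 59.6% of incident power reflected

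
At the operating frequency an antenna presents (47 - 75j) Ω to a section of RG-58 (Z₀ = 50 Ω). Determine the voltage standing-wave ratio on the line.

VSWR ≈ 4.16

Γ = (Z_L − Z_0)/(Z_L + Z_0) = (-3 − j75)/(97 − j75)
|Γ| = 75.1/123 = 0.612
VSWR = (1 + |Γ|)/(1 − |Γ|) = 1.61/0.388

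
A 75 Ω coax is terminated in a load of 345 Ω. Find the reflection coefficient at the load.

Γ = 0.643

Γ = (Z_L − Z_0)/(Z_L + Z_0) = (345 − 75)/(345 + 75) = 270/420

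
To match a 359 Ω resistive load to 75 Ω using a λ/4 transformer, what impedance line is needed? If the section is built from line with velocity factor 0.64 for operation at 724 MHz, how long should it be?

Z_qwt = √(Z_0·R_L) = √(75 × 359) = √26920
λ = 0.64·c/f = 0.265 m, so l = λ/4 = 0.0663 m

Z_qwt ≈ 164 Ω; length ≈ 6.63 cm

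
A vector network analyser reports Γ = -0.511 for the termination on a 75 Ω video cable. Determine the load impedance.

Z_L ≈ 24.3 Ω

Z_L = Z_0·(1 + Γ)/(1 − Γ) = 75·(0.489)/(1.51)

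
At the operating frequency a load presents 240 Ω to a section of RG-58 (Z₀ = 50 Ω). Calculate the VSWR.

VSWR ≈ 4.8

Γ = (240 − 50)/(240 + 50) = 0.655
VSWR = (1 + 0.655)/(1 − 0.655)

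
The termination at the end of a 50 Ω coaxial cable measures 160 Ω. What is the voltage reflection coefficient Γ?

Γ = (Z_L − Z_0)/(Z_L + Z_0) = (160 − 50)/(160 + 50) = 110/210

Γ = 0.524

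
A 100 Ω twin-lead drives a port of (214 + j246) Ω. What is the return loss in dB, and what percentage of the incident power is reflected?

Γ = (114 + j246)/(314 + j246), |Γ| = 0.68
RL = −20·log₁₀(0.68) = 3.35 dB
P_refl/P_inc = |Γ|² = 0.462

RL ≈ 3.35 dB; 46.2% of incident power reflected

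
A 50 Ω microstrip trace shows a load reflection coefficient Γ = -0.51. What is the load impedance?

Z_L ≈ 16.2 Ω

Z_L = Z_0·(1 + Γ)/(1 − Γ) = 50·(0.49)/(1.51)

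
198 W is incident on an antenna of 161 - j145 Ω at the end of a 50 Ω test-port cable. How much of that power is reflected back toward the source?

P_reflected ≈ 101 W

|Γ| = |(111 − j145)/(211 − j145)| = 0.713
|Γ|² = 0.509
P_refl = |Γ|²·P_inc = 101 W, P_del = (1 − |Γ|²)·P_inc = 97.3 W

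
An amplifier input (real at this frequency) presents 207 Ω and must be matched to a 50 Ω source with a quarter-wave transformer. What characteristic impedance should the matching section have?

Z_qwt ≈ 102 Ω

Z_qwt = √(Z_0·R_L) = √(50 × 207) = √10350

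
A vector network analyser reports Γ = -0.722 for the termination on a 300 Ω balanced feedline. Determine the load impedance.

Z_L ≈ 48.4 Ω

Z_L = Z_0·(1 + Γ)/(1 − Γ) = 300·(0.278)/(1.72)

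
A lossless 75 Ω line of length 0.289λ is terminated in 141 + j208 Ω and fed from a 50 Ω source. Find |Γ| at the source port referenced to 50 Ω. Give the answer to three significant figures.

βl = 2π × 0.289 = 104°
tan(βl) = -4
Z_in = Z_0·(Z_L + jZ_0·tanβl)/(Z_0 + jZ_L·tanβl) = 11.8 − j0.253 Ω
Γ_s = (Z_in − Z_s)/(Z_in + Z_s) = (-38.2 − j0.253)/(61.8 − j0.253), |Γ_s| = 0.618

|Γ| ≈ 0.618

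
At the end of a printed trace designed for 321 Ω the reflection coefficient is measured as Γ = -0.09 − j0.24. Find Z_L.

Z_L ≈ 241 − j124 Ω

Z_L = Z_0·(1 + Γ)/(1 − Γ) = 321·(0.91 − j0.24)/(1.09 + j0.24)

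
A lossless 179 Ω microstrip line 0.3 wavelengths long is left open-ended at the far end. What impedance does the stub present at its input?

Z_in ≈ +j58.2 Ω

βl = 2π × 0.3 = 108°
tan(βl) = -3.08
For an open-ended stub, Z_in = −jZ_0·cot(βl) = −jZ_0/tan(βl)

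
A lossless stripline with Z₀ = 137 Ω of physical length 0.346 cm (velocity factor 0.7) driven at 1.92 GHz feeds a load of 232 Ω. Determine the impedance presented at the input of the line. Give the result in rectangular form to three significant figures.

λ = v/f = 0.7·c / 1.92 GHz = 0.109 m
βl = 2π·l/λ = 2π × 0.0316 = 11.4°
tan(βl) = tan(11.4°) = 0.201
Z_in = Z_0·(Z_L + jZ_0·tanβl)/(Z_0 + jZ_L·tanβl)
     = 137·(232 + j27.6)/(137 + j46.7)

Z_in ≈ 216 − j46.2 Ω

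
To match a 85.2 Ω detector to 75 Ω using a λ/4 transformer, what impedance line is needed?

Z_qwt = √(Z_0·R_L) = √(75 × 85.2) = √6390

Z_qwt ≈ 79.9 Ω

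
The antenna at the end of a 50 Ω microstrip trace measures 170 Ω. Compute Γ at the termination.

Γ = (Z_L − Z_0)/(Z_L + Z_0) = (170 − 50)/(170 + 50) = 120/220

Γ = 0.545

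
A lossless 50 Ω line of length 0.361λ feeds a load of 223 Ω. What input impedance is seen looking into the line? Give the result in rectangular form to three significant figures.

Z_in ≈ 18.4 + j38.4 Ω

βl = 2π × 0.361 = 130°
tan(βl) = tan(130°) = -1.19
Z_in = Z_0·(Z_L + jZ_0·tanβl)/(Z_0 + jZ_L·tanβl)
     = 50·(223 − j59.7)/(50 − j266)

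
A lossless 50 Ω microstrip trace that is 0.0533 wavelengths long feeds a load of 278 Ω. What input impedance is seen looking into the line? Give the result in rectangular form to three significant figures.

βl = 2π × 0.0533 = 19.2°
tan(βl) = tan(19.2°) = 0.348
Z_in = Z_0·(Z_L + jZ_0·tanβl)/(Z_0 + jZ_L·tanβl)
     = 50·(278 + j17.4)/(50 + j96.7)

Z_in ≈ 65.7 − j110 Ω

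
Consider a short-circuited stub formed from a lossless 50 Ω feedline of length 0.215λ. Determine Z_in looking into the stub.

Z_in ≈ +j224 Ω

βl = 2π × 0.215 = 77.4°
tan(βl) = 4.47
For a short-circuited stub, Z_in = jZ_0·tan(βl)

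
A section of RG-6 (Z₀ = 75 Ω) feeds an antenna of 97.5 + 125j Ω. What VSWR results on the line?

Γ = (Z_L − Z_0)/(Z_L + Z_0) = (22.5 + j125)/(172.5 + j125)
|Γ| = 127/213 = 0.596
VSWR = (1 + |Γ|)/(1 − |Γ|) = 1.6/0.404

VSWR ≈ 3.95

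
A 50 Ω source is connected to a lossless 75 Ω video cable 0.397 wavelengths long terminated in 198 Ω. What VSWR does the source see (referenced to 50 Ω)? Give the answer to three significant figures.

βl = 2π × 0.397 = 143°
tan(βl) = -0.756
Z_in = Z_0·(Z_L + jZ_0·tanβl)/(Z_0 + jZ_L·tanβl) = 62.5 + j67.9 Ω
Γ_s = (Z_in − Z_s)/(Z_in + Z_s) = (12.5 + j67.9)/(112 + j67.9), |Γ_s| = 0.526
VSWR = (1 + |Γ_s|)/(1 − |Γ_s|)

VSWR ≈ 3.22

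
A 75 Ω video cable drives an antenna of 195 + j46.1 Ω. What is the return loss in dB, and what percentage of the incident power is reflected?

Γ = (120 + j46.1)/(270 + j46.1), |Γ| = 0.469
RL = −20·log₁₀(0.469) = 6.57 dB
P_refl/P_inc = |Γ|² = 0.22

RL ≈ 6.57 dB; 22% of incident power reflected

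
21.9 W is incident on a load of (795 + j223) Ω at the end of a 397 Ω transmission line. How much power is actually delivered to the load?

P_delivered ≈ 18.8 W

|Γ| = |(398 + j223)/(1192 + j223)| = 0.376
|Γ|² = 0.142
P_refl = |Γ|²·P_inc = 3.1 W, P_del = (1 − |Γ|²)·P_inc = 18.8 W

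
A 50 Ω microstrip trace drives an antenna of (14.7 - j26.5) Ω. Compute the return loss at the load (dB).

RL ≈ 3.99 dB

Γ = (-35.3 − j26.5)/(64.7 − j26.5), |Γ| = 0.631
RL = −20·log₁₀|Γ| = −20·log₁₀(0.631)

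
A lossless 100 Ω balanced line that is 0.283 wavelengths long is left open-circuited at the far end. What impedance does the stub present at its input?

Z_in ≈ +j21 Ω

βl = 2π × 0.283 = 102°
tan(βl) = -4.75
For an open-circuited stub, Z_in = −jZ_0·cot(βl) = −jZ_0/tan(βl)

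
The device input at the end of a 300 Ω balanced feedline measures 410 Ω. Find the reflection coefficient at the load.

Γ = 0.155

Γ = (Z_L − Z_0)/(Z_L + Z_0) = (410 − 300)/(410 + 300) = 110/710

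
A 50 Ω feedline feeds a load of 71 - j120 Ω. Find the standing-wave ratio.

Γ = (Z_L − Z_0)/(Z_L + Z_0) = (21 − j120)/(121 − j120)
|Γ| = 122/170 = 0.715
VSWR = (1 + |Γ|)/(1 − |Γ|) = 1.71/0.285

VSWR ≈ 6.01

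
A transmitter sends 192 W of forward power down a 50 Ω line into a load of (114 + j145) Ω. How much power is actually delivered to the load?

|Γ| = |(64 + j145)/(164 + j145)| = 0.724
|Γ|² = 0.524
P_refl = |Γ|²·P_inc = 101 W, P_del = (1 − |Γ|²)·P_inc = 91.4 W

P_delivered ≈ 91.4 W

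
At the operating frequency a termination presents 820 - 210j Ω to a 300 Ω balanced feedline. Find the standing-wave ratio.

Γ = (Z_L − Z_0)/(Z_L + Z_0) = (520 − j210)/(1120 − j210)
|Γ| = 561/1140 = 0.492
VSWR = (1 + |Γ|)/(1 − |Γ|) = 1.49/0.508

VSWR ≈ 2.94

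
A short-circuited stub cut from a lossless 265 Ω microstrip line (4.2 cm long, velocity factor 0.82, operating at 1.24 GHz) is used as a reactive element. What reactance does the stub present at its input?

λ = v/f = 0.82·c / 1.24 GHz = 0.198 m
βl = 2π·l/λ = 2π × 0.212 = 76.2°
tan(βl) = 4.08
For a short-circuited stub, Z_in = jZ_0·tan(βl)

X_in ≈ 1080 Ω (inductive)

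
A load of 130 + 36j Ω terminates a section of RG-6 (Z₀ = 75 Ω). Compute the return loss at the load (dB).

RL ≈ 10 dB

Γ = (55 + j36)/(205 + j36), |Γ| = 0.316
RL = −20·log₁₀|Γ| = −20·log₁₀(0.316)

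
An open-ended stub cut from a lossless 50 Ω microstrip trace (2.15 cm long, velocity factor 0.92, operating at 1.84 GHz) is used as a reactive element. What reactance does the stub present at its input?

λ = v/f = 0.92·c / 1.84 GHz = 0.15 m
βl = 2π·l/λ = 2π × 0.143 = 51.6°
tan(βl) = 1.26
For an open-ended stub, Z_in = −jZ_0·cot(βl) = −jZ_0/tan(βl)

X_in ≈ -39.6 Ω (capacitive)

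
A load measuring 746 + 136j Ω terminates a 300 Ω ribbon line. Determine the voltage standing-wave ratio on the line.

VSWR ≈ 2.58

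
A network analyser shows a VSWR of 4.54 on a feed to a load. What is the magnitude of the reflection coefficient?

|Γ| ≈ 0.639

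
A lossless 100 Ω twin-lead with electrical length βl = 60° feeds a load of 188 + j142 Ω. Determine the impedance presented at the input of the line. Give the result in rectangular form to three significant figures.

Z_in ≈ 59.1 − j84.2 Ω

tan(βl) = tan(60°) = 1.73
Z_in = Z_0·(Z_L + jZ_0·tanβl)/(Z_0 + jZ_L·tanβl)
     = 100·(188 + j315)/(-146 + j326)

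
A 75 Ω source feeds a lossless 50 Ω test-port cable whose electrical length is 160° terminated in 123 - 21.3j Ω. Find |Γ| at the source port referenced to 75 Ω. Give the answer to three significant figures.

|Γ| ≈ 0.306

tan(βl) = -0.364
Z_in = Z_0·(Z_L + jZ_0·tanβl)/(Z_0 + jZ_L·tanβl) = 91.9 + j50.6 Ω
Γ_s = (Z_in − Z_s)/(Z_in + Z_s) = (16.9 + j50.6)/(167 + j50.6), |Γ_s| = 0.306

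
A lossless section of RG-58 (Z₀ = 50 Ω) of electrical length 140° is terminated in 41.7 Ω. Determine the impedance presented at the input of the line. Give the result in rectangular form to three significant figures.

tan(βl) = tan(140°) = -0.839
Z_in = Z_0·(Z_L + jZ_0·tanβl)/(Z_0 + jZ_L·tanβl)
     = 50·(41.7 − j42)/(50 − j35)

Z_in ≈ 47.7 − j8.57 Ω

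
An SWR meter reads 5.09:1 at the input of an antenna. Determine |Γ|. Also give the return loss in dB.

|Γ| = (S − 1)/(S + 1) = (5.09 − 1)/(5.09 + 1) = 4.09/6.09
RL = −20·log₁₀|Γ| = −20·log₁₀(0.672)

|Γ| ≈ 0.672; return loss ≈ 3.46 dB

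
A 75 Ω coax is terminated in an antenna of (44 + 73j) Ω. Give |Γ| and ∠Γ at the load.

Γ ≈ 0.568 ∠ 81.5°

Γ = (Z_L − Z_0)/(Z_L + Z_0) = (-31 + j73)/(119 + j73)
|Γ| = 79.3/140 = 0.568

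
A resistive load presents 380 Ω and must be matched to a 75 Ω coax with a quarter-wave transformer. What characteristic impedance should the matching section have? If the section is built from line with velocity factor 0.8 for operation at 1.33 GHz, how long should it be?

Z_qwt ≈ 169 Ω; length ≈ 4.51 cm

Z_qwt = √(Z_0·R_L) = √(75 × 380) = √28500
λ = 0.8·c/f = 0.18 m, so l = λ/4 = 0.0451 m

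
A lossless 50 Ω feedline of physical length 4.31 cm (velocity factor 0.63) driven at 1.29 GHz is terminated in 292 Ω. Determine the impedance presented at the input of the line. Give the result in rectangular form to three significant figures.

Z_in ≈ 9.23 + j13.8 Ω

λ = v/f = 0.63·c / 1.29 GHz = 0.147 m
βl = 2π·l/λ = 2π × 0.294 = 106°
tan(βl) = tan(106°) = -3.51
Z_in = Z_0·(Z_L + jZ_0·tanβl)/(Z_0 + jZ_L·tanβl)
     = 50·(292 − j175)/(50 − j1020)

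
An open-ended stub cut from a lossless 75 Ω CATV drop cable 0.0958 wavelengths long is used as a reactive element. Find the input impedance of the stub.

Z_in ≈ −j109 Ω

βl = 2π × 0.0958 = 34.5°
tan(βl) = 0.687
For an open-ended stub, Z_in = −jZ_0·cot(βl) = −jZ_0/tan(βl)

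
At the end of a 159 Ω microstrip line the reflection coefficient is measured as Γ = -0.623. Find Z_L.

Z_L ≈ 36.9 Ω

Z_L = Z_0·(1 + Γ)/(1 − Γ) = 159·(0.377)/(1.62)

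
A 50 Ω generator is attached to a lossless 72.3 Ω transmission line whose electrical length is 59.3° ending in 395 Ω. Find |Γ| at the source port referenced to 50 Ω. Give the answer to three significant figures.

|Γ| ≈ 0.66

tan(βl) = 1.68
Z_in = Z_0·(Z_L + jZ_0·tanβl)/(Z_0 + jZ_L·tanβl) = 17.7 − j41 Ω
Γ_s = (Z_in − Z_s)/(Z_in + Z_s) = (-32.3 − j41)/(67.7 − j41), |Γ_s| = 0.66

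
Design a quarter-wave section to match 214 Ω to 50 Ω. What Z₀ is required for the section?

Z_qwt = √(Z_0·R_L) = √(50 × 214) = √10700

Z_qwt ≈ 103 Ω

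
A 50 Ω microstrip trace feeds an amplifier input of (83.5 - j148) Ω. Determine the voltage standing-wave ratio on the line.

Γ = (Z_L − Z_0)/(Z_L + Z_0) = (33.5 − j148)/(133.5 − j148)
|Γ| = 152/199 = 0.761
VSWR = (1 + |Γ|)/(1 − |Γ|) = 1.76/0.239

VSWR ≈ 7.38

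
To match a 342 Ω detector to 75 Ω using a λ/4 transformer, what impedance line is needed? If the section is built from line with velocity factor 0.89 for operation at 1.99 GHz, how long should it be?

Z_qwt = √(Z_0·R_L) = √(75 × 342) = √25650
λ = 0.89·c/f = 0.134 m, so l = λ/4 = 0.0335 m

Z_qwt ≈ 160 Ω; length ≈ 3.35 cm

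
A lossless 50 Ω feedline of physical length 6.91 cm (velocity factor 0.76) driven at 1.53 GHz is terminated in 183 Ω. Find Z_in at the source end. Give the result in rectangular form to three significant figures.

Z_in ≈ 112 + j83.6 Ω

λ = v/f = 0.76·c / 1.53 GHz = 0.149 m
βl = 2π·l/λ = 2π × 0.464 = 167°
tan(βl) = tan(167°) = -0.232
Z_in = Z_0·(Z_L + jZ_0·tanβl)/(Z_0 + jZ_L·tanβl)
     = 50·(183 − j11.6)/(50 − j42.5)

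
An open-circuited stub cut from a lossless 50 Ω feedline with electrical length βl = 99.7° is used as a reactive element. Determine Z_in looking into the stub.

tan(βl) = -5.85
For an open-circuited stub, Z_in = −jZ_0·cot(βl) = −jZ_0/tan(βl)

Z_in ≈ +j8.55 Ω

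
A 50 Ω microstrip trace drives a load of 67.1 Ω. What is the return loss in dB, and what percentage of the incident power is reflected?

Γ = (67.1 − 50)/(67.1 + 50) = 0.146
RL = −20·log₁₀(0.146) = 16.7 dB
P_refl/P_inc = |Γ|² = 0.0213

RL ≈ 16.7 dB; 2.13% of incident power reflected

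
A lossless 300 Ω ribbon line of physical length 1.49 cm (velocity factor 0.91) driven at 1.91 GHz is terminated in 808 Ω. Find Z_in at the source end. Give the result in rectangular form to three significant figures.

λ = v/f = 0.91·c / 1.91 GHz = 0.143 m
βl = 2π·l/λ = 2π × 0.104 = 37.5°
tan(βl) = tan(37.5°) = 0.768
Z_in = Z_0·(Z_L + jZ_0·tanβl)/(Z_0 + jZ_L·tanβl)
     = 300·(808 + j230)/(300 + j621)

Z_in ≈ 243 − j273 Ω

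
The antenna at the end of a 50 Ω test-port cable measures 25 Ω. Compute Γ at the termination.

Γ = -0.333

Γ = (Z_L − Z_0)/(Z_L + Z_0) = (25 − 50)/(25 + 50) = -25/75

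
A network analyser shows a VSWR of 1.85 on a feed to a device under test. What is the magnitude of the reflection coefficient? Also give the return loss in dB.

|Γ| ≈ 0.298; return loss ≈ 10.5 dB

|Γ| = (S − 1)/(S + 1) = (1.85 − 1)/(1.85 + 1) = 0.85/2.85
RL = −20·log₁₀|Γ| = −20·log₁₀(0.298)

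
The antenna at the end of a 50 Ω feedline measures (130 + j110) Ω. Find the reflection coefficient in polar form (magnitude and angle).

Γ ≈ 0.645 ∠ 22.5°

Γ = (Z_L − Z_0)/(Z_L + Z_0) = (80 + j110)/(180 + j110)
|Γ| = 136/211 = 0.645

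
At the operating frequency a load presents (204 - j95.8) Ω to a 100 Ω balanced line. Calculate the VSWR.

VSWR ≈ 2.59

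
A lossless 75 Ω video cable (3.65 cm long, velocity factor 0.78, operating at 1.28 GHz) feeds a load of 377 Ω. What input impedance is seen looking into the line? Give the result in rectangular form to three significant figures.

Z_in ≈ 16.4 − j23.5 Ω

λ = v/f = 0.78·c / 1.28 GHz = 0.183 m
βl = 2π·l/λ = 2π × 0.2 = 71.9°
tan(βl) = tan(71.9°) = 3.06
Z_in = Z_0·(Z_L + jZ_0·tanβl)/(Z_0 + jZ_L·tanβl)
     = 75·(377 + j229)/(75 + j1150)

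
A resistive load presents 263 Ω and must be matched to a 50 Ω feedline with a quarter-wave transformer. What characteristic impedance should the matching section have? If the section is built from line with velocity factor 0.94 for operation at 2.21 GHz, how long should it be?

Z_qwt ≈ 115 Ω; length ≈ 3.19 cm

Z_qwt = √(Z_0·R_L) = √(50 × 263) = √13150
λ = 0.94·c/f = 0.128 m, so l = λ/4 = 0.0319 m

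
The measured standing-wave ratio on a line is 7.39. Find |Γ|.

|Γ| = (S − 1)/(S + 1) = (7.39 − 1)/(7.39 + 1) = 6.39/8.39

|Γ| ≈ 0.762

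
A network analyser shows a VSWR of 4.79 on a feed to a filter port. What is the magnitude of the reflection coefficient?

|Γ| ≈ 0.655

|Γ| = (S − 1)/(S + 1) = (4.79 − 1)/(4.79 + 1) = 3.79/5.79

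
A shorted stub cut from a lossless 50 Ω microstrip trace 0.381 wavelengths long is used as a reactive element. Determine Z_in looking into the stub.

Z_in ≈ −j46.4 Ω

βl = 2π × 0.381 = 137°
tan(βl) = -0.927
For a shorted stub, Z_in = jZ_0·tan(βl)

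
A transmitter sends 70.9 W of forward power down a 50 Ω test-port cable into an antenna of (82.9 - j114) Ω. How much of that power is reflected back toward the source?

|Γ| = |(32.9 − j114)/(132.9 − j114)| = 0.678
|Γ|² = 0.459
P_refl = |Γ|²·P_inc = 32.6 W, P_del = (1 − |Γ|²)·P_inc = 38.3 W

P_reflected ≈ 32.6 W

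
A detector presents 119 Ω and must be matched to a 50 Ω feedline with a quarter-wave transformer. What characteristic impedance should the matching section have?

Z_qwt = √(Z_0·R_L) = √(50 × 119) = √5950

Z_qwt ≈ 77.1 Ω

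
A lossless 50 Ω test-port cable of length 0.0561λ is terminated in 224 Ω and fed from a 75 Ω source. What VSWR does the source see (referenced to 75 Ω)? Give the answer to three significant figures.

VSWR ≈ 3.45

βl = 2π × 0.0561 = 20.2°
tan(βl) = 0.368
Z_in = Z_0·(Z_L + jZ_0·tanβl)/(Z_0 + jZ_L·tanβl) = 68.4 − j94.4 Ω
Γ_s = (Z_in − Z_s)/(Z_in + Z_s) = (-6.56 − j94.4)/(143 − j94.4), |Γ_s| = 0.551
VSWR = (1 + |Γ_s|)/(1 − |Γ_s|)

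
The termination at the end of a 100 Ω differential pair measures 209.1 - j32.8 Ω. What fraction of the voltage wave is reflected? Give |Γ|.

|Γ| ≈ 0.367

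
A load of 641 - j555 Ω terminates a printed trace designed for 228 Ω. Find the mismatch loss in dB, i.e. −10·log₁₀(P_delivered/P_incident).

Γ = (413 − j555)/(869 − j555), |Γ| = 0.671
|Γ|² = 0.45, so P_del/P_inc = 1 − |Γ|² = 0.55
ML = −10·log₁₀(1 − |Γ|²)

mismatch loss ≈ 2.6 dB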